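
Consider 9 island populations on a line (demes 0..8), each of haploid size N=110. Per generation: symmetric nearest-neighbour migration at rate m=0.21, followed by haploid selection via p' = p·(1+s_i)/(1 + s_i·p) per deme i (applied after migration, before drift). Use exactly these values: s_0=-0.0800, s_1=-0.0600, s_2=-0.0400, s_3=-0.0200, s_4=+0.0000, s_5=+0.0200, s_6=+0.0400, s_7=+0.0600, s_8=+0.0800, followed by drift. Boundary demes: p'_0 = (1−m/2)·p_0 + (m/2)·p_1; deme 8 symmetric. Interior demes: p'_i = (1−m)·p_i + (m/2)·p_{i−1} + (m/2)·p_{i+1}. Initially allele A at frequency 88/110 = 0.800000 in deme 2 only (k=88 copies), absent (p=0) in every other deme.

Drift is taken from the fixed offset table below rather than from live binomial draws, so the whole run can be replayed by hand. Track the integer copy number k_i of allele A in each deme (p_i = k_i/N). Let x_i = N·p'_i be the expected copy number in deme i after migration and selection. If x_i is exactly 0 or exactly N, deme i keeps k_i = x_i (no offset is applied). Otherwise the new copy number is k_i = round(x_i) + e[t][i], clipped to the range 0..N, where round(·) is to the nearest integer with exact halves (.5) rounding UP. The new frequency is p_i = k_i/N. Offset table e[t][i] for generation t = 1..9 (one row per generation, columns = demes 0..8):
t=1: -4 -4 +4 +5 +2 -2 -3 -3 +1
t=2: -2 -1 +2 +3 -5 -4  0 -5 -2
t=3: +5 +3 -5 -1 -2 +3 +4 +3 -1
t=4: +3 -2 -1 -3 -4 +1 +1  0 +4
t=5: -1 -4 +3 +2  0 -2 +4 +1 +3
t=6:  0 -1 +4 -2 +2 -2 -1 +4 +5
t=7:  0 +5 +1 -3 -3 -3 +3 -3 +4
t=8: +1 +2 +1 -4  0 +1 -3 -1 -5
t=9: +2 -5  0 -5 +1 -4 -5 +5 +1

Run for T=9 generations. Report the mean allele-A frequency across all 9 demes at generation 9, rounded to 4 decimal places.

0.0626

t=0: k=[0 0 88 0 0 0 0 0 0]
t=1: x=[0.0000 8.7296 68.4701 9.0704 0.0000 0.0000 0.0000 0.0000 0.0000] k=[0 5 72 14 0 0 0 0 0]
t=2: x=[0.4832 10.8878 57.7565 18.3096 1.4700 0.0000 0.0000 0.0000 0.0000] k=[0 10 60 21 0 0 0 0 0]
t=3: x=[0.9667 13.4522 49.5414 22.5259 2.2050 0.0000 0.0000 0.0000 0.0000] k=[6 16 45 22 0 0 0 0 0]
t=4: x=[6.5194 17.0830 38.5121 21.7503 2.3100 0.0000 0.0000 0.0000 0.0000] k=[10 15 38 19 0 0 0 0 0]
t=5: x=[9.7577 16.0242 32.6451 18.6845 1.9950 0.0000 0.0000 0.0000 0.0000] k=[9 12 36 21 2 0 0 0 0]
t=6: x=[8.6283 13.4570 30.9883 20.2441 3.7850 0.2142 0.0000 0.0000 0.0000] k=[9 12 35 18 6 0 0 0 0]
t=7: x=[8.6283 13.3567 29.9029 18.2159 6.6300 0.6425 0.0000 0.0000 0.0000] k=[9 18 31 15 4 0 0 0 0]
t=8: x=[9.2161 17.4905 27.1124 15.2576 4.7350 0.4284 0.0000 0.0000 0.0000] k=[10 19 28 11 5 1 0 0 0]
t=9: x=[10.1502 18.0470 24.4842 11.9383 5.2100 1.3410 0.1092 0.0000 0.0000] k=[12 13 24 7 6 0 0 0 0]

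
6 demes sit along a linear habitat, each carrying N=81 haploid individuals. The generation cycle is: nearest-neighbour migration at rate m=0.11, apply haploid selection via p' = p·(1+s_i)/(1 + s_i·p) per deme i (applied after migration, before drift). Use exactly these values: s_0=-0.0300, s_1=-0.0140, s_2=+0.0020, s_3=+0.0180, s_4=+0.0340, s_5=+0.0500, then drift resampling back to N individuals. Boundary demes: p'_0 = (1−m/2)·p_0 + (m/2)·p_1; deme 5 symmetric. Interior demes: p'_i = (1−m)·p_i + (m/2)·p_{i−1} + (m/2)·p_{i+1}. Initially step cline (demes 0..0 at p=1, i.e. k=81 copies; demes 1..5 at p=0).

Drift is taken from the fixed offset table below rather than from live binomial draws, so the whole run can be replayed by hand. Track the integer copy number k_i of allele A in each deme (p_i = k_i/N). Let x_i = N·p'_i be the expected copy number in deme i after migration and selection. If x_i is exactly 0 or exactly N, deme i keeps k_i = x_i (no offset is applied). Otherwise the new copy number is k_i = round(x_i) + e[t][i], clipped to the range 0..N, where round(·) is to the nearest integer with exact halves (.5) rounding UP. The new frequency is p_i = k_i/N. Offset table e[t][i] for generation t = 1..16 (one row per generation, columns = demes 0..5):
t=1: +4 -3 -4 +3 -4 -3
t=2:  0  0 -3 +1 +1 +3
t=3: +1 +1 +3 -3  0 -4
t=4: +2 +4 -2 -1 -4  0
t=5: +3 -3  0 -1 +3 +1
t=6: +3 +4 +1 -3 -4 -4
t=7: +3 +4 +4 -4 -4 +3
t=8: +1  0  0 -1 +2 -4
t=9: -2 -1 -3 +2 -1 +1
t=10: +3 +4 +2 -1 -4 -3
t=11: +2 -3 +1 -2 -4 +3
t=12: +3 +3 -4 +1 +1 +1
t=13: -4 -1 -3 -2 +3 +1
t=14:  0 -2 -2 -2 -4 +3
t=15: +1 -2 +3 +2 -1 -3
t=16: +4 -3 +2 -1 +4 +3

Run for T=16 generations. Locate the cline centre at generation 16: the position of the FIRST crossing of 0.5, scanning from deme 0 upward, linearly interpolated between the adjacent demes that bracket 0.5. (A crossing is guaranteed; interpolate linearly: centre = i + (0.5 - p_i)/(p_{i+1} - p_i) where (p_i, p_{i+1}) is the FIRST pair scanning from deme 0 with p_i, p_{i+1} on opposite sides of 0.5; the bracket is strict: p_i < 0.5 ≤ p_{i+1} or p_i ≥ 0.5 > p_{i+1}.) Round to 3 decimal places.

t=0: k=[81 0 0 0 0 0]
t=1: x=[76.4150 4.3960 0.0000 0.0000 0.0000 0.0000] k=[80 1 0 0 0 0]
t=2: x=[75.5009 5.2207 0.0551 0.0000 0.0000 0.0000] k=[76 5 0 0 0 0]
t=3: x=[71.8507 8.5219 0.2755 0.0000 0.0000 0.0000] k=[73 10 3 0 0 0]
t=4: x=[69.2319 12.9261 3.2262 0.1680 0.0000 0.0000] k=[71 17 1 0 0 0]
t=5: x=[67.6948 18.8851 1.8286 0.0560 0.0000 0.0000] k=[71 16 2 0 0 0]
t=6: x=[67.6386 18.0564 2.6651 0.1120 0.0000 0.0000] k=[71 22 4 0 0 0]
t=7: x=[67.9755 23.4693 4.7790 0.2239 0.0000 0.0000] k=[71 27 9 0 0 0]
t=8: x=[68.2563 28.1704 9.5118 0.5039 0.0000 0.0000] k=[69 28 10 0 0 0]
t=9: x=[66.3837 29.0020 10.4582 0.5598 0.0000 0.0000] k=[64 28 7 3 0 0]
t=10: x=[61.5738 28.5638 7.9493 3.1079 0.1706 0.0000] k=[65 33 10 2 0 0]
t=11: x=[62.8140 33.2184 10.8438 2.3707 0.1137 0.0000] k=[65 30 12 0 0 0]
t=12: x=[62.6462 30.6659 12.3509 0.6718 0.0000 0.0000] k=[66 34 8 2 0 0]
t=13: x=[63.8315 34.0514 9.1162 2.2588 0.1137 0.0000] k=[60 33 6 0 3 0]
t=14: x=[58.0169 32.7247 7.1680 0.5039 2.7577 0.1732] k=[58 31 5 0 0 3]
t=15: x=[55.9915 30.7855 6.1664 0.2799 0.1706 2.9715] k=[57 29 9 2 0 0]
t=16: x=[54.9244 29.1763 9.7321 2.3148 0.1137 0.0000] k=[59 26 12 1 4 0]

0.561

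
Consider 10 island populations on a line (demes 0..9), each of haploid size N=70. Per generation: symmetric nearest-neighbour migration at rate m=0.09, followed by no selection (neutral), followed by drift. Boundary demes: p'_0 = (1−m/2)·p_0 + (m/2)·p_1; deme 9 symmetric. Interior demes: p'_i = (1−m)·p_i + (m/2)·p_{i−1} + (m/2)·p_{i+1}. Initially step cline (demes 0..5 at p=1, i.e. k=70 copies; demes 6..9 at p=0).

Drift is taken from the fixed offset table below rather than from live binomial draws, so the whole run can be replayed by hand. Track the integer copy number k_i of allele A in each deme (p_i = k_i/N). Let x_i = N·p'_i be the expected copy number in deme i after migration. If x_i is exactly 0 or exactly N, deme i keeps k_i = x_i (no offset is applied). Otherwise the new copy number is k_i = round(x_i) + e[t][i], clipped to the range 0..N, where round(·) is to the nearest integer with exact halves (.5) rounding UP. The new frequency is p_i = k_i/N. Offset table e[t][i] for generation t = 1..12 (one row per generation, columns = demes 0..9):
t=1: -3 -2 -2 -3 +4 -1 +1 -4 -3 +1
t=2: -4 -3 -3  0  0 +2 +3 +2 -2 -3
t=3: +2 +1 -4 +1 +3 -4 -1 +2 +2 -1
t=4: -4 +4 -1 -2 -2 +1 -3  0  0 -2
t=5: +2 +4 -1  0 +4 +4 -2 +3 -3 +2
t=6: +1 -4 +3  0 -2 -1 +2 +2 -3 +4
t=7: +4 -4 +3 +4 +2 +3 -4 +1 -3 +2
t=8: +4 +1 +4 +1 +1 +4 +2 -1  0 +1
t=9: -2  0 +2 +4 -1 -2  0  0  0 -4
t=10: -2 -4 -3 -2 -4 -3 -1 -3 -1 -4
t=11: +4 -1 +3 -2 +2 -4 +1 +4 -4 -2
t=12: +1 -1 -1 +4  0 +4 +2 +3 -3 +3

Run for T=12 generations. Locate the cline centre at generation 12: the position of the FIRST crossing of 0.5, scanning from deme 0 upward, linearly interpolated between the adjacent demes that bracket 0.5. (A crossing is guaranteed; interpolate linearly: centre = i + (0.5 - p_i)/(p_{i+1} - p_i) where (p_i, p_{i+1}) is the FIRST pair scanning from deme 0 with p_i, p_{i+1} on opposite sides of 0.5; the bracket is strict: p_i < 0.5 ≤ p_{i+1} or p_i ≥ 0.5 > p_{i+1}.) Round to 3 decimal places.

5.586

t=0: k=[70 70 70 70 70 70 0 0 0 0]
t=1: x=[70.0000 70.0000 70.0000 70.0000 70.0000 66.8500 3.1500 0.0000 0.0000 0.0000] k=[70 70 70 70 70 66 4 0 0 0]
t=2: x=[70.0000 70.0000 70.0000 70.0000 69.8200 63.3900 6.6100 0.1800 0.0000 0.0000] k=[70 70 70 70 70 65 10 2 0 0]
t=3: x=[70.0000 70.0000 70.0000 70.0000 69.7750 62.7500 12.1150 2.2700 0.0900 0.0000] k=[70 70 70 70 70 59 11 4 2 0]
t=4: x=[70.0000 70.0000 70.0000 70.0000 69.5050 57.3350 12.8450 4.2250 2.0000 0.0900] k=[70 70 70 70 68 58 10 4 2 0]
t=5: x=[70.0000 70.0000 70.0000 69.9100 67.6400 56.2900 11.8900 4.1800 2.0000 0.0900] k=[70 70 70 70 70 60 10 7 0 2]
t=6: x=[70.0000 70.0000 70.0000 70.0000 69.5500 58.2000 12.1150 6.8200 0.4050 1.9100] k=[70 70 70 70 68 57 14 9 0 6]
t=7: x=[70.0000 70.0000 70.0000 69.9100 67.5950 55.5600 15.7100 8.8200 0.6750 5.7300] k=[70 70 70 70 70 59 12 10 0 8]
t=8: x=[70.0000 70.0000 70.0000 70.0000 69.5050 57.3800 14.0250 9.6400 0.8100 7.6400] k=[70 70 70 70 70 61 16 9 1 9]
t=9: x=[70.0000 70.0000 70.0000 70.0000 69.5950 59.3800 17.7100 8.9550 1.7200 8.6400] k=[70 70 70 70 69 57 18 9 2 5]
t=10: x=[70.0000 70.0000 70.0000 69.9550 68.5050 55.7850 19.3500 9.0900 2.4500 4.8650] k=[70 70 70 68 65 53 18 6 1 1]
t=11: x=[70.0000 70.0000 69.9100 67.9550 64.5950 51.9650 19.0350 6.3150 1.2250 1.0000] k=[70 70 70 66 67 48 20 10 0 0]
t=12: x=[70.0000 70.0000 69.8200 66.2250 66.1000 47.5950 20.8100 10.0000 0.4500 0.0000] k=[70 70 69 70 66 52 23 13 0 0]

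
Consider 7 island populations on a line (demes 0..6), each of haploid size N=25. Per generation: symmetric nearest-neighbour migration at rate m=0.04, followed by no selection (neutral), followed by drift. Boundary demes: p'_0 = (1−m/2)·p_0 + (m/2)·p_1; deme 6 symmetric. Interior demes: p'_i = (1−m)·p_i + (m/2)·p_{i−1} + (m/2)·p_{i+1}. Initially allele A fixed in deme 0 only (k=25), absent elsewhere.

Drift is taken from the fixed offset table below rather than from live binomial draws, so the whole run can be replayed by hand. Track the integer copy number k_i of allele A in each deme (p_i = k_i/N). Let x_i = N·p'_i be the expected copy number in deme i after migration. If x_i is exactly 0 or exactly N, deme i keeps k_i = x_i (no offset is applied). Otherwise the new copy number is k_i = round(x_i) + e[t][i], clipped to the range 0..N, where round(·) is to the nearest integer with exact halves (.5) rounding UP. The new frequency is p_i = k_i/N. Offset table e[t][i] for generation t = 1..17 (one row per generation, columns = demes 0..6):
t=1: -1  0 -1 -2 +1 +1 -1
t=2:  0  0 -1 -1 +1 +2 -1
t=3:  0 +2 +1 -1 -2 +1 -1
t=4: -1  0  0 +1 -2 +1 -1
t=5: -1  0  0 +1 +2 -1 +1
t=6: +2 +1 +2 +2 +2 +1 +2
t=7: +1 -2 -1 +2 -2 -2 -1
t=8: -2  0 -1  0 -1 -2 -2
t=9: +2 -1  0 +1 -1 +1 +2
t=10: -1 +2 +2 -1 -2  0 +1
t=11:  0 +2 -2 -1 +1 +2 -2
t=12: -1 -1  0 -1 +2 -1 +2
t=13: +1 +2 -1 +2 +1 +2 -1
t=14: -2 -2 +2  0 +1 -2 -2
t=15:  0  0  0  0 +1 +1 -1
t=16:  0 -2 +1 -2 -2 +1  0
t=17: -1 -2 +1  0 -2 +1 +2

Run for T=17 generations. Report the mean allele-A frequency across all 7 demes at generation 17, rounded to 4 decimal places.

t=0: k=[25 0 0 0 0 0 0]
t=1: x=[24.5000 0.5000 0.0000 0.0000 0.0000 0.0000 0.0000] k=[24 1 0 0 0 0 0]
t=2: x=[23.5400 1.4400 0.0200 0.0000 0.0000 0.0000 0.0000] k=[24 1 0 0 0 0 0]
t=3: x=[23.5400 1.4400 0.0200 0.0000 0.0000 0.0000 0.0000] k=[24 3 1 0 0 0 0]
t=4: x=[23.5800 3.3800 1.0200 0.0200 0.0000 0.0000 0.0000] k=[23 3 1 1 0 0 0]
t=5: x=[22.6000 3.3600 1.0400 0.9800 0.0200 0.0000 0.0000] k=[22 3 1 2 2 0 0]
t=6: x=[21.6200 3.3400 1.0600 1.9800 1.9600 0.0400 0.0000] k=[24 4 3 4 4 1 0]
t=7: x=[23.6000 4.3800 3.0400 3.9800 3.9400 1.0400 0.0200] k=[25 2 2 6 2 0 0]
t=8: x=[24.5400 2.4600 2.0800 5.8400 2.0400 0.0400 0.0000] k=[23 2 1 6 1 0 0]
t=9: x=[22.5800 2.4000 1.1200 5.8000 1.0800 0.0200 0.0000] k=[25 1 1 7 0 1 0]
t=10: x=[24.5200 1.4800 1.1200 6.7400 0.1600 0.9600 0.0200] k=[24 3 3 6 0 1 1]
t=11: x=[23.5800 3.4200 3.0600 5.8200 0.1400 0.9800 1.0000] k=[24 5 1 5 1 3 0]
t=12: x=[23.6200 5.3000 1.1600 4.8400 1.1200 2.9000 0.0600] k=[23 4 1 4 3 2 2]
t=13: x=[22.6200 4.3200 1.1200 3.9200 3.0000 2.0200 2.0000] k=[24 6 0 6 4 4 1]
t=14: x=[23.6400 6.2400 0.2400 5.8400 4.0400 3.9400 1.0600] k=[22 4 2 6 5 2 0]
t=15: x=[21.6400 4.3200 2.1200 5.9000 4.9600 2.0200 0.0400] k=[22 4 2 6 6 3 0]
t=16: x=[21.6400 4.3200 2.1200 5.9200 5.9400 3.0000 0.0600] k=[22 2 3 4 4 4 0]
t=17: x=[21.6000 2.4200 3.0000 3.9800 4.0000 3.9200 0.0800] k=[21 0 4 4 2 5 2]

0.2171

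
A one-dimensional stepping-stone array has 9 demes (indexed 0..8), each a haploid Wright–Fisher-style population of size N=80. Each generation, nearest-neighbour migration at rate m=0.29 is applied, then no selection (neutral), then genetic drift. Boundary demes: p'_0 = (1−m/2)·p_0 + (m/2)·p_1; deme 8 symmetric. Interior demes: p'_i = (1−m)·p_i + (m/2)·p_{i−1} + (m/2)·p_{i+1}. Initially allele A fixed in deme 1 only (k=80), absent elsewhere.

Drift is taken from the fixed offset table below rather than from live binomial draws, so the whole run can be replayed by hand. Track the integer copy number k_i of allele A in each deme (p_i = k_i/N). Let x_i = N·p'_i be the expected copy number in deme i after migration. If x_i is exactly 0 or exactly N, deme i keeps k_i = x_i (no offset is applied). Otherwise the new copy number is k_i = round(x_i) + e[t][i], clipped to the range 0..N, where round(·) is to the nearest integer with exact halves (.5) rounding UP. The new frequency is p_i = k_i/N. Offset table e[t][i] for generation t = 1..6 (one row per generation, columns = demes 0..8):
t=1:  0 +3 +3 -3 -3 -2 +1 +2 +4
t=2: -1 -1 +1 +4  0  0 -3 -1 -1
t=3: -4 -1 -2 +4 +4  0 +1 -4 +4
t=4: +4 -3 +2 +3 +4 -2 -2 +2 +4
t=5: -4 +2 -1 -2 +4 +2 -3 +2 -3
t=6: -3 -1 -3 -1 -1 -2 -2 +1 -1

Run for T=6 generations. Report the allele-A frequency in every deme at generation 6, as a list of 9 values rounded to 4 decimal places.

t=0: k=[0 80 0 0 0 0 0 0 0]
t=1: x=[11.6000 56.8000 11.6000 0.0000 0.0000 0.0000 0.0000 0.0000 0.0000] k=[12 60 15 0 0 0 0 0 0]
t=2: x=[18.9600 46.5150 19.3500 2.1750 0.0000 0.0000 0.0000 0.0000 0.0000] k=[18 46 20 6 0 0 0 0 0]
t=3: x=[22.0600 38.1700 21.7400 7.1600 0.8700 0.0000 0.0000 0.0000 0.0000] k=[18 37 20 11 5 0 0 0 0]
t=4: x=[20.7550 31.7800 21.1600 11.4350 5.1450 0.7250 0.0000 0.0000 0.0000] k=[25 29 23 14 9 0 0 0 0]
t=5: x=[25.5800 27.5500 22.5650 14.5800 8.4200 1.3050 0.0000 0.0000 0.0000] k=[22 30 22 13 12 3 0 0 0]
t=6: x=[23.1600 27.6800 21.8550 14.1600 10.8400 3.8700 0.4350 0.0000 0.0000] k=[20 27 19 13 10 2 0 0 0]

[0.2500, 0.3375, 0.2375, 0.1625, 0.1250, 0.0250, 0.0000, 0.0000, 0.0000]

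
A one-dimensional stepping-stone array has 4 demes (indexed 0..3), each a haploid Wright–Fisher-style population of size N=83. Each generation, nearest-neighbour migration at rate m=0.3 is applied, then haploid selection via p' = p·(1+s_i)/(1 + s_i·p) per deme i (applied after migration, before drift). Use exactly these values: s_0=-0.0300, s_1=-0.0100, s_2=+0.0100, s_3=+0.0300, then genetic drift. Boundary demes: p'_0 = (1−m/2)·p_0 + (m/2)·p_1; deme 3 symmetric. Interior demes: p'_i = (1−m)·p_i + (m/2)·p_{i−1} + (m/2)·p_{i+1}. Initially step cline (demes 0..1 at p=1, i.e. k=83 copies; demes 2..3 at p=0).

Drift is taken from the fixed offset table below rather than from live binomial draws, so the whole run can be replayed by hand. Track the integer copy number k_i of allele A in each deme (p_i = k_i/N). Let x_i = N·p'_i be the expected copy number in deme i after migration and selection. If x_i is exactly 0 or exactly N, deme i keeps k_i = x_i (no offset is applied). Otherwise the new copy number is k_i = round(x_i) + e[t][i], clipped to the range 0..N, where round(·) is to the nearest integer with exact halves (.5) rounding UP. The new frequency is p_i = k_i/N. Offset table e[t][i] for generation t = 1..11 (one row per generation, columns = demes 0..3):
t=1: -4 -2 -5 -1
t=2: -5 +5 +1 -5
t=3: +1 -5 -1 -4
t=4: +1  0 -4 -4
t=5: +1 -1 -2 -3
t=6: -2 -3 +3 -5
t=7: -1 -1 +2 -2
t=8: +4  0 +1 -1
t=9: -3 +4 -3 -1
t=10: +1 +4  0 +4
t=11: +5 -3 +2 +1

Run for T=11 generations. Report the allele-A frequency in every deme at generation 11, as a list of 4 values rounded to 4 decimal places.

[0.7108, 0.5181, 0.3494, 0.2048]

t=0: k=[83 83 0 0]
t=1: x=[83.0000 70.4433 12.5557 0.0000] k=[83 68 8 0]
t=2: x=[80.6824 61.0883 15.9277 1.2355] k=[76 66 17 0]
t=3: x=[74.2648 59.9832 21.9603 2.6241] k=[75 55 21 0]
t=4: x=[71.7061 52.7069 23.1156 3.2408] k=[73 53 19 0]
t=5: x=[69.6625 50.7019 21.4077 2.9325] k=[71 50 19 0]
t=6: x=[67.4691 48.2972 20.9555 2.9325] k=[65 45 24 0]
t=7: x=[61.5186 44.6427 23.7182 3.7032] k=[61 44 26 2]
t=8: x=[57.9202 43.6421 25.2746 5.7563] k=[62 44 26 5]
t=9: x=[58.7809 43.7922 25.7263 8.3698] k=[56 48 23 7]
t=10: x=[54.2301 45.2432 24.5216 9.6492] k=[55 49 25 14]
t=11: x=[53.5236 46.0941 27.1314 16.0288] k=[59 43 29 17]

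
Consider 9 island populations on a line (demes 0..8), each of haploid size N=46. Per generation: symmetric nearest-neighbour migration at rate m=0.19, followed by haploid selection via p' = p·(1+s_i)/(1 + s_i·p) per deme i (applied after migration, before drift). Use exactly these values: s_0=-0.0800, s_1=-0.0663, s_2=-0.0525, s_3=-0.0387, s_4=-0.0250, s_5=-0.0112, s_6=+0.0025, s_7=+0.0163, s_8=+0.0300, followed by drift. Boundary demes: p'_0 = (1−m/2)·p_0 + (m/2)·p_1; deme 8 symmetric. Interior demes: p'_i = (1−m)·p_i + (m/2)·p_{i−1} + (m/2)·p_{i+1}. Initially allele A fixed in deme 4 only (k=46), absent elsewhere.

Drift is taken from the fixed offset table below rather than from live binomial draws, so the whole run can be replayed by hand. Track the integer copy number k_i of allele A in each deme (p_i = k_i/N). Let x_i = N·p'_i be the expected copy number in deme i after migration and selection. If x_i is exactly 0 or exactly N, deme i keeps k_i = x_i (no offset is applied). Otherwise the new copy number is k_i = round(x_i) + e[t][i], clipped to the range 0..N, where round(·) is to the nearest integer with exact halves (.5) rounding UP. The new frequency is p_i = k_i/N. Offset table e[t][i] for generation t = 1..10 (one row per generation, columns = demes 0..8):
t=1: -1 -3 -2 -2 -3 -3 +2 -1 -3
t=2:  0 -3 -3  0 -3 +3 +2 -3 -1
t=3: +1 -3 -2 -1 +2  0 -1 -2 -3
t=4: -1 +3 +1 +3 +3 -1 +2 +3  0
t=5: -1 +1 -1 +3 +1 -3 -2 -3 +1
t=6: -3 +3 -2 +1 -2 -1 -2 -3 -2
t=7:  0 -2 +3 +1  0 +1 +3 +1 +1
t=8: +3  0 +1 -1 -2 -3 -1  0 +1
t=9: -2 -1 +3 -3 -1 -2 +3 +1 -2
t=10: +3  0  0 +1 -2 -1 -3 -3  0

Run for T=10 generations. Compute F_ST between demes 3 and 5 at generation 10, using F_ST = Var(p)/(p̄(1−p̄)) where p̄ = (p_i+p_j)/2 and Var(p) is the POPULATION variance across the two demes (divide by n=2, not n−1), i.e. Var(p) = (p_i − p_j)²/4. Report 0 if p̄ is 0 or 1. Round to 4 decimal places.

t=0: k=[0 0 0 0 46 0 0 0 0]
t=1: x=[0.0000 0.0000 0.0000 4.2164 37.0794 4.3257 0.0000 0.0000 0.0000] k=[0 0 0 2 34 1 0 0 0]
t=2: x=[0.0000 0.0000 0.1801 4.6814 27.5459 3.9987 0.0952 0.0000 0.0000] k=[0 0 0 5 25 7 2 0 0]
t=3: x=[0.0000 0.0000 0.4503 6.2099 21.1005 8.1591 2.2904 0.1931 0.0000] k=[0 0 0 5 23 8 1 0 0]
t=4: x=[0.0000 0.0000 0.4503 6.0253 19.5798 8.6804 1.5738 0.0965 0.0000] k=[0 0 1 9 23 8 4 3 0]
t=5: x=[0.0000 0.0887 1.5806 9.2743 19.9585 8.9634 4.2947 2.8530 0.2935] k=[0 1 1 12 21 6 2 0 1]
t=6: x=[0.0874 0.8461 1.9422 11.4669 18.4396 6.9781 2.1952 0.2896 0.9316] k=[0 4 0 12 16 6 0 0 0]
t=7: x=[0.3498 3.0394 1.4427 10.9082 14.4182 6.3184 0.5714 0.0000 0.0000] k=[0 1 4 12 14 7 4 0 0]
t=8: x=[0.0874 1.1130 4.2618 11.0943 12.9086 7.3105 3.9139 0.3861 0.0000] k=[3 1 5 10 11 4 3 0 0]
t=9: x=[2.5979 1.4692 4.8557 9.3232 10.0399 4.5238 2.8166 0.2896 0.0000] k=[1 0 8 6 9 3 6 1 0]
t=10: x=[0.8339 0.7993 6.7341 6.2585 7.9767 3.8154 5.2516 1.4018 0.0978] k=[4 1 7 7 6 3 2 0 0]

0.0195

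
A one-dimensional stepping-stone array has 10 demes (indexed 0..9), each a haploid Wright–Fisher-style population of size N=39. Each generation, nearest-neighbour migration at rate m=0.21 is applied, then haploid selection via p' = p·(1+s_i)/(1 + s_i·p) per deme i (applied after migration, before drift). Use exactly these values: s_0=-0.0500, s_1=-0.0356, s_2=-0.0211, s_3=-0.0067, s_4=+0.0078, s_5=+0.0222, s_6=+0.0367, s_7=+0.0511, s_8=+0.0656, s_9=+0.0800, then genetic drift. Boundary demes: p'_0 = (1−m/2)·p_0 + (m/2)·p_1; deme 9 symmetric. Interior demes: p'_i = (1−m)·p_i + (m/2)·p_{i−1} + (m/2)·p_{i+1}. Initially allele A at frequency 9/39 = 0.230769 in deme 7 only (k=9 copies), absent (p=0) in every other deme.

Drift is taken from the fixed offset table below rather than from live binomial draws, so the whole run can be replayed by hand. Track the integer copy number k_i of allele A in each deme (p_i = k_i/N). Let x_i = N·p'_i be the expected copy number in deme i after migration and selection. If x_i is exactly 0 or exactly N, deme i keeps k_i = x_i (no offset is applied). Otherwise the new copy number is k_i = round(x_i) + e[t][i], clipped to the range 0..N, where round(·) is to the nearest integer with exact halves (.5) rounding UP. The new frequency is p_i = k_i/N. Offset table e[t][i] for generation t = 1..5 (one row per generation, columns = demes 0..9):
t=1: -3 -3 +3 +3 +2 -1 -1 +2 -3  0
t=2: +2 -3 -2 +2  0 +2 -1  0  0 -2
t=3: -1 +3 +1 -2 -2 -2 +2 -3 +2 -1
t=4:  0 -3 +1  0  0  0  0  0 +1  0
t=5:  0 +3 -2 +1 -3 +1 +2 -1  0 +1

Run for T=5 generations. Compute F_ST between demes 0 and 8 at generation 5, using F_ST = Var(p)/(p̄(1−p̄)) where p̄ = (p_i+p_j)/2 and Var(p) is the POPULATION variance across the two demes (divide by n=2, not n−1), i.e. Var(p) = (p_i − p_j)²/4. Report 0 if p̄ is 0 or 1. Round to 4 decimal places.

0.0685

t=0: k=[0 0 0 0 0 0 0 9 0 0]
t=1: x=[0.0000 0.0000 0.0000 0.0000 0.0000 0.0000 0.9788 7.4043 1.0054 0.0000] k=[0 0 0 0 0 0 0 9 0 0]
t=2: x=[0.0000 0.0000 0.0000 0.0000 0.0000 0.0000 0.9788 7.4043 1.0054 0.0000] k=[0 0 0 0 0 0 0 7 1 0]
t=3: x=[0.0000 0.0000 0.0000 0.0000 0.0000 0.0000 0.7614 5.8795 1.6209 0.1134] k=[0 0 0 0 0 0 3 3 4 0]
t=4: x=[0.0000 0.0000 0.0000 0.0000 0.0000 0.3219 2.7765 3.2504 3.6814 0.4532] k=[0 0 0 0 0 0 3 3 5 0]
t=5: x=[0.0000 0.0000 0.0000 0.0000 0.0000 0.3219 2.7765 3.3599 4.5124 0.5664] k=[0 0 0 0 0 1 5 2 5 2]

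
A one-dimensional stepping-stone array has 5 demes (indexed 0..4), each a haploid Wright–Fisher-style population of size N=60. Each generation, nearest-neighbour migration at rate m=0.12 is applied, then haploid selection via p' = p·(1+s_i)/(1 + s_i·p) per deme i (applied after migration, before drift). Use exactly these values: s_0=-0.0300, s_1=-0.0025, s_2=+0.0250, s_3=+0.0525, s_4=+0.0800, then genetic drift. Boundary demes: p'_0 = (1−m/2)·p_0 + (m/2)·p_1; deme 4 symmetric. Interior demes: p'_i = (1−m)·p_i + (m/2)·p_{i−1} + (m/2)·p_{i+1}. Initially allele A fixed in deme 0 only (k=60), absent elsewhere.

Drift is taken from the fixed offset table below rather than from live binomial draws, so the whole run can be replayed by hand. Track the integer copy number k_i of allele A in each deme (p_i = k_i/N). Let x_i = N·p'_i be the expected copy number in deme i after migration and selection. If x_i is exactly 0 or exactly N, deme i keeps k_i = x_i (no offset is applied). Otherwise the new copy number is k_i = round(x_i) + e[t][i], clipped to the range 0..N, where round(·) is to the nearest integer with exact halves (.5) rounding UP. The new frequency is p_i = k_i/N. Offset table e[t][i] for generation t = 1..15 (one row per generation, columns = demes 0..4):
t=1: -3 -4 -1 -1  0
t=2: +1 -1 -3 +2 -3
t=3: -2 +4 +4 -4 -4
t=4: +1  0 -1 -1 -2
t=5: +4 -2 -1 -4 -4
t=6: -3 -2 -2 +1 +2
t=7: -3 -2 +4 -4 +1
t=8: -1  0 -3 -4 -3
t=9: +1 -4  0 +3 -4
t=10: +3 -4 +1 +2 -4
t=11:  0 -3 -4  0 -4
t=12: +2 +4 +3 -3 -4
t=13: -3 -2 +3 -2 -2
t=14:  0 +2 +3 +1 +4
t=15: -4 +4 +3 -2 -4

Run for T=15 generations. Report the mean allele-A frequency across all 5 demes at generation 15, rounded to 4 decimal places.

t=0: k=[60 0 0 0 0]
t=1: x=[56.2955 3.5915 0.0000 0.0000 0.0000] k=[53 0 0 0 0]
t=2: x=[49.5599 3.1725 0.0000 0.0000 0.0000] k=[51 2 0 0 0]
t=3: x=[47.7660 4.8089 0.1230 0.0000 0.0000] k=[46 9 4 0 0]
t=4: x=[43.4170 10.8977 4.1545 0.2525 0.0000] k=[44 11 3 0 0]
t=5: x=[41.6341 12.4752 3.3779 0.1894 0.0000] k=[46 10 2 0 0]
t=6: x=[43.4778 11.6565 2.4166 0.1263 0.0000] k=[40 10 0 1 0]
t=7: x=[37.7755 11.1772 0.6763 0.9255 0.0648] k=[35 9 5 0 1]
t=8: x=[32.9884 10.2986 5.0531 0.3788 1.0139] k=[32 10 2 0 0]
t=9: x=[30.2232 10.8178 2.4166 0.1263 0.0000] k=[31 7 2 3 0]
t=10: x=[29.1033 8.1224 2.4166 2.8979 0.1944] k=[32 4 3 5 0]
t=11: x=[29.8631 5.6073 3.2552 4.8012 0.3239] k=[30 3 0 5 0]
t=12: x=[27.9249 4.4297 0.4919 4.6132 0.3239] k=[30 8 3 2 0]
t=13: x=[28.2243 9.0008 3.3165 2.0384 0.1296] k=[25 7 6 0 0]
t=14: x=[23.4833 8.0026 5.8287 0.3788 0.0000] k=[23 10 9 1 0]
t=15: x=[21.7955 10.6980 8.7632 1.4927 0.0648] k=[18 15 12 0 0]

0.1500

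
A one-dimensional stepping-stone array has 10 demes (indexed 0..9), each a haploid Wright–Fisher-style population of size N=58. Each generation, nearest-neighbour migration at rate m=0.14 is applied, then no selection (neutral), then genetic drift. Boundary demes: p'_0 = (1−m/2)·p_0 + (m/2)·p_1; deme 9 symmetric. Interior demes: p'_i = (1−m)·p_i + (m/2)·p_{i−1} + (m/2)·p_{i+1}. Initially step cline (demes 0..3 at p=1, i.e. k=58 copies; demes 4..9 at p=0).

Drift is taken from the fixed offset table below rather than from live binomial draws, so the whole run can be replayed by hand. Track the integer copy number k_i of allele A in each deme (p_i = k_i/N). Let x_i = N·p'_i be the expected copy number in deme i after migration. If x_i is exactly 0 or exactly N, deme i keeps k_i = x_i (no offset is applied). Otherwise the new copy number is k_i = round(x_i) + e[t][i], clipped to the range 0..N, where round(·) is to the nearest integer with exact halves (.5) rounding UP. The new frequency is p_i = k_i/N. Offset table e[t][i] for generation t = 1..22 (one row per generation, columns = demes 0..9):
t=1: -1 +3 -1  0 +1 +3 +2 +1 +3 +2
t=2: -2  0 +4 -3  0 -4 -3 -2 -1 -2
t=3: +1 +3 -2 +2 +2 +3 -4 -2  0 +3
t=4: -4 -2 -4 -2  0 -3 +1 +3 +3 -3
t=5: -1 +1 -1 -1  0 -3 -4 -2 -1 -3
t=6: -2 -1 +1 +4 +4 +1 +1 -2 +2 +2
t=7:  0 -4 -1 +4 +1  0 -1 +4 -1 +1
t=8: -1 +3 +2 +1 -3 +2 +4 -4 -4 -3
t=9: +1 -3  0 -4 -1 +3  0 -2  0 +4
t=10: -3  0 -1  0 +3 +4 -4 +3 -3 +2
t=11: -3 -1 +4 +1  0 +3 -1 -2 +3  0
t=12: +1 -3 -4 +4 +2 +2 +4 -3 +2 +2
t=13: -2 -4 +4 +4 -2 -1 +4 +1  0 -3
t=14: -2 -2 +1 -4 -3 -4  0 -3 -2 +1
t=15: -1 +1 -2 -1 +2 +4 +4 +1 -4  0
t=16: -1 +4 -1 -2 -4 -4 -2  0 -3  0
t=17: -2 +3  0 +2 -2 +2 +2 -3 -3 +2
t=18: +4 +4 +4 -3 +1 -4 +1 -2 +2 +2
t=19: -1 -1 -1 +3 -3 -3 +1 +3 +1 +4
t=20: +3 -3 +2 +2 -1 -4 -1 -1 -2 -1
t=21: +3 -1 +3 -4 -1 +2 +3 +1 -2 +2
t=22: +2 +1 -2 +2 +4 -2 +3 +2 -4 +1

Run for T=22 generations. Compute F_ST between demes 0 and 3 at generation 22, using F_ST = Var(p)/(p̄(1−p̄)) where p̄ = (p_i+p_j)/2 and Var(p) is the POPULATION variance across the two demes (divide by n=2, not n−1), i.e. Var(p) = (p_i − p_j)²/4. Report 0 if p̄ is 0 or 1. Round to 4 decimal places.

0.1467

t=0: k=[58 58 58 58 0 0 0 0 0 0]
t=1: x=[58.0000 58.0000 58.0000 53.9400 4.0600 0.0000 0.0000 0.0000 0.0000 0.0000] k=[58 58 58 54 5 0 0 0 0 0]
t=2: x=[58.0000 58.0000 57.7200 50.8500 8.0800 0.3500 0.0000 0.0000 0.0000 0.0000] k=[58 58 58 48 8 0 0 0 0 0]
t=3: x=[58.0000 58.0000 57.3000 45.9000 10.2400 0.5600 0.0000 0.0000 0.0000 0.0000] k=[58 58 55 48 12 4 0 0 0 0]
t=4: x=[58.0000 57.7900 54.7200 45.9700 13.9600 4.2800 0.2800 0.0000 0.0000 0.0000] k=[58 56 51 44 14 1 1 0 0 0]
t=5: x=[57.8600 55.7900 50.8600 42.3900 15.1900 1.9100 0.9300 0.0700 0.0000 0.0000] k=[57 57 50 41 15 0 0 0 0 0]
t=6: x=[57.0000 56.5100 49.8600 39.8100 15.7700 1.0500 0.0000 0.0000 0.0000 0.0000] k=[55 56 51 44 20 2 0 0 0 0]
t=7: x=[55.0700 55.5800 50.8600 42.8100 20.4200 3.1200 0.1400 0.0000 0.0000 0.0000] k=[55 52 50 47 21 3 0 0 0 0]
t=8: x=[54.7900 52.0700 49.9300 45.3900 21.5600 4.0500 0.2100 0.0000 0.0000 0.0000] k=[54 55 52 46 19 6 4 0 0 0]
t=9: x=[54.0700 54.7200 51.7900 44.5300 19.9800 6.7700 3.8600 0.2800 0.0000 0.0000] k=[55 52 52 41 19 10 4 0 0 0]
t=10: x=[54.7900 52.2100 51.2300 40.2300 19.9100 10.2100 4.1400 0.2800 0.0000 0.0000] k=[52 52 50 40 23 14 0 3 0 0]
t=11: x=[52.0000 51.8600 49.4400 39.5100 23.5600 13.6500 1.1900 2.5800 0.2100 0.0000] k=[49 51 53 41 24 17 0 1 3 0]
t=12: x=[49.1400 51.0000 52.0200 40.6500 24.7000 16.3000 1.2600 1.0700 2.6500 0.2100] k=[50 48 48 45 27 18 5 0 5 2]
t=13: x=[49.8600 48.1400 47.7900 43.9500 27.6300 17.7200 5.5600 0.7000 4.4400 2.2100] k=[48 44 52 48 26 17 10 2 4 0]
t=14: x=[47.7200 44.8400 51.1600 46.7400 26.9100 17.1400 9.9300 2.7000 3.5800 0.2800] k=[46 43 52 43 24 13 10 0 2 1]
t=15: x=[45.7900 43.8400 50.7400 42.3000 24.5600 13.5600 9.5100 0.8400 1.7900 1.0700] k=[45 45 49 41 27 18 14 2 0 1]
t=16: x=[45.0000 45.2800 48.1600 40.5800 27.3500 18.3500 13.4400 2.7000 0.2100 0.9300] k=[44 49 47 39 23 14 11 3 0 1]
t=17: x=[44.3500 48.5100 46.5800 38.4400 23.4900 14.4200 10.6500 3.3500 0.2800 0.9300] k=[42 52 47 40 21 16 13 0 0 3]
t=18: x=[42.7000 50.9500 46.8600 39.1600 21.9800 16.1400 12.3000 0.9100 0.2100 2.7900] k=[47 55 51 36 23 12 13 0 2 5]
t=19: x=[47.5600 54.1600 50.2300 36.1400 23.1400 12.8400 12.0200 1.0500 2.0700 4.7900] k=[47 53 49 39 20 10 13 4 3 9]
t=20: x=[47.4200 52.3000 48.5800 38.3700 20.6300 10.9100 12.1600 4.5600 3.4900 8.5800] k=[50 49 51 40 20 7 11 4 1 8]
t=21: x=[49.9300 49.2100 50.0900 39.3700 20.4900 8.1900 10.2300 4.2800 1.7000 7.5100] k=[53 48 53 35 19 10 13 5 0 10]
t=22: x=[52.6500 48.7000 51.3900 35.1400 19.4900 10.8400 12.2300 5.2100 1.0500 9.3000] k=[55 50 49 37 23 9 15 7 0 10]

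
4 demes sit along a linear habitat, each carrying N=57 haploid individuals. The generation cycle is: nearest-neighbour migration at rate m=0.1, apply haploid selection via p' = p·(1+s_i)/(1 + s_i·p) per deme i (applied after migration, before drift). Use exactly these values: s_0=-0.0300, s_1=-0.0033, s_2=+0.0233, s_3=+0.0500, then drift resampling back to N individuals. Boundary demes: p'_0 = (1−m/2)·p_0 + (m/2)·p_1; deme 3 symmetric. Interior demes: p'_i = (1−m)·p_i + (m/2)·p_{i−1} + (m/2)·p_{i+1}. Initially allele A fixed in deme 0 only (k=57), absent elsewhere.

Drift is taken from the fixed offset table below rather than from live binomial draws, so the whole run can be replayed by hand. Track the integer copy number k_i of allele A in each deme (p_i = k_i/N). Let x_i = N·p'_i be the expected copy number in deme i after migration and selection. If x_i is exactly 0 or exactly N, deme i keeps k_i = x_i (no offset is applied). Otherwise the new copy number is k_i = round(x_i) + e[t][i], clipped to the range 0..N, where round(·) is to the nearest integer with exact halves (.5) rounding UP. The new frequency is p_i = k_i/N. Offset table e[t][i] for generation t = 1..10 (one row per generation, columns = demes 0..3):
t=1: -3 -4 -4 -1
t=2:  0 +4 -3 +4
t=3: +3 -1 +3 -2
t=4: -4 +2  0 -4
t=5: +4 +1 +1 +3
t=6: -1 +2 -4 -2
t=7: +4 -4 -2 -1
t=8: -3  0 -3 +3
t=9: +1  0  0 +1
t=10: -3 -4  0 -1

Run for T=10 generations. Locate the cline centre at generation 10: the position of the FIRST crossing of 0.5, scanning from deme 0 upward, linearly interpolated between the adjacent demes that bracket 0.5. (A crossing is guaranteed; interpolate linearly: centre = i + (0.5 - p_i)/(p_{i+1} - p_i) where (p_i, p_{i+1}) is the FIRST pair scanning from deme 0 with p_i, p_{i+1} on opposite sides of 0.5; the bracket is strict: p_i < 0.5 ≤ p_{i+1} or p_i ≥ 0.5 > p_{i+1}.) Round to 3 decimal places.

0.205

t=0: k=[57 0 0 0]
t=1: x=[54.0664 2.8411 0.0000 0.0000] k=[51 0 0 0]
t=2: x=[48.2263 2.5420 0.0000 0.0000] k=[48 7 0 0]
t=3: x=[45.6761 8.6757 0.3581 0.0000] k=[49 8 3 0]
t=4: x=[46.6954 9.7732 3.1682 0.1575] k=[43 12 3 0]
t=5: x=[41.1032 13.0667 3.3723 0.1575] k=[45 14 4 3]
t=6: x=[43.1329 15.0134 4.5454 3.1940] k=[42 17 1 1]
t=7: x=[40.3938 17.4100 1.8406 1.0491] k=[44 13 0 0]
t=8: x=[42.1175 13.8653 0.6650 0.0000] k=[39 14 0 0]
t=9: x=[37.3598 14.5142 0.7161 0.0000] k=[38 15 1 0]
t=10: x=[36.4515 15.4128 1.6873 0.0525] k=[33 11 2 0]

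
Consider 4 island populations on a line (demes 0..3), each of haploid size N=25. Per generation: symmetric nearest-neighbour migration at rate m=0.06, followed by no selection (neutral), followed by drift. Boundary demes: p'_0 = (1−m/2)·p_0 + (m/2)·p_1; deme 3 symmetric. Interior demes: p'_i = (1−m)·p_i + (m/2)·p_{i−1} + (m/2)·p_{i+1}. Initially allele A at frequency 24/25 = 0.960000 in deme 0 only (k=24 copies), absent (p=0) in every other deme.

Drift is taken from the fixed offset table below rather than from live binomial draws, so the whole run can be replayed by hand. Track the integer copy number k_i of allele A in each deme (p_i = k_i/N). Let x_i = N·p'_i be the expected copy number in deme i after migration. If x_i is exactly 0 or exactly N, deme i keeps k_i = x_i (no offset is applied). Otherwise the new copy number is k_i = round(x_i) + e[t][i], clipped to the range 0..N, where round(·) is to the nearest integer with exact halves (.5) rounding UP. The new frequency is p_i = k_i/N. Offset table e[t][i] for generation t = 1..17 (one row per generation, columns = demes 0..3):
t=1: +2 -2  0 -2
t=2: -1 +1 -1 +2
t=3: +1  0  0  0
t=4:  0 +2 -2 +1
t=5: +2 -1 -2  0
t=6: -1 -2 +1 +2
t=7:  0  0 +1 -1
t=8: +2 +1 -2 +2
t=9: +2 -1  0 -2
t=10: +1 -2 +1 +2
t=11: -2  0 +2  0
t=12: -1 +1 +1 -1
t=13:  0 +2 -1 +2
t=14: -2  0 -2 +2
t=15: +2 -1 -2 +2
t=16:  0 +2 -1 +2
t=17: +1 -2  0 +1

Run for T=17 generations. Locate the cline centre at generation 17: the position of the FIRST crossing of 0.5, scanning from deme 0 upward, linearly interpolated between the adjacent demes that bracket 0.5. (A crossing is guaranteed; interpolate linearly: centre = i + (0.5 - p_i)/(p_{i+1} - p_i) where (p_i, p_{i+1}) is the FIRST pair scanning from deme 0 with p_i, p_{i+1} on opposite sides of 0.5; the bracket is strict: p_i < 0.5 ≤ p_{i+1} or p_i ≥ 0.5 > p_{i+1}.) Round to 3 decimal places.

t=0: k=[24 0 0 0]
t=1: x=[23.2800 0.7200 0.0000 0.0000] k=[25 0 0 0]
t=2: x=[24.2500 0.7500 0.0000 0.0000] k=[23 2 0 0]
t=3: x=[22.3700 2.5700 0.0600 0.0000] k=[23 3 0 0]
t=4: x=[22.4000 3.5100 0.0900 0.0000] k=[22 6 0 0]
t=5: x=[21.5200 6.3000 0.1800 0.0000] k=[24 5 0 0]
t=6: x=[23.4300 5.4200 0.1500 0.0000] k=[22 3 1 0]
t=7: x=[21.4300 3.5100 1.0300 0.0300] k=[21 4 2 0]
t=8: x=[20.4900 4.4500 2.0000 0.0600] k=[22 5 0 2]
t=9: x=[21.4900 5.3600 0.2100 1.9400] k=[23 4 0 0]
t=10: x=[22.4300 4.4500 0.1200 0.0000] k=[23 2 1 0]
t=11: x=[22.3700 2.6000 1.0000 0.0300] k=[20 3 3 0]
t=12: x=[19.4900 3.5100 2.9100 0.0900] k=[18 5 4 0]
t=13: x=[17.6100 5.3600 3.9100 0.1200] k=[18 7 3 2]
t=14: x=[17.6700 7.2100 3.0900 2.0300] k=[16 7 1 4]
t=15: x=[15.7300 7.0900 1.2700 3.9100] k=[18 6 0 6]
t=16: x=[17.6400 6.1800 0.3600 5.8200] k=[18 8 0 8]
t=17: x=[17.7000 8.0600 0.4800 7.7600] k=[19 6 0 9]

0.500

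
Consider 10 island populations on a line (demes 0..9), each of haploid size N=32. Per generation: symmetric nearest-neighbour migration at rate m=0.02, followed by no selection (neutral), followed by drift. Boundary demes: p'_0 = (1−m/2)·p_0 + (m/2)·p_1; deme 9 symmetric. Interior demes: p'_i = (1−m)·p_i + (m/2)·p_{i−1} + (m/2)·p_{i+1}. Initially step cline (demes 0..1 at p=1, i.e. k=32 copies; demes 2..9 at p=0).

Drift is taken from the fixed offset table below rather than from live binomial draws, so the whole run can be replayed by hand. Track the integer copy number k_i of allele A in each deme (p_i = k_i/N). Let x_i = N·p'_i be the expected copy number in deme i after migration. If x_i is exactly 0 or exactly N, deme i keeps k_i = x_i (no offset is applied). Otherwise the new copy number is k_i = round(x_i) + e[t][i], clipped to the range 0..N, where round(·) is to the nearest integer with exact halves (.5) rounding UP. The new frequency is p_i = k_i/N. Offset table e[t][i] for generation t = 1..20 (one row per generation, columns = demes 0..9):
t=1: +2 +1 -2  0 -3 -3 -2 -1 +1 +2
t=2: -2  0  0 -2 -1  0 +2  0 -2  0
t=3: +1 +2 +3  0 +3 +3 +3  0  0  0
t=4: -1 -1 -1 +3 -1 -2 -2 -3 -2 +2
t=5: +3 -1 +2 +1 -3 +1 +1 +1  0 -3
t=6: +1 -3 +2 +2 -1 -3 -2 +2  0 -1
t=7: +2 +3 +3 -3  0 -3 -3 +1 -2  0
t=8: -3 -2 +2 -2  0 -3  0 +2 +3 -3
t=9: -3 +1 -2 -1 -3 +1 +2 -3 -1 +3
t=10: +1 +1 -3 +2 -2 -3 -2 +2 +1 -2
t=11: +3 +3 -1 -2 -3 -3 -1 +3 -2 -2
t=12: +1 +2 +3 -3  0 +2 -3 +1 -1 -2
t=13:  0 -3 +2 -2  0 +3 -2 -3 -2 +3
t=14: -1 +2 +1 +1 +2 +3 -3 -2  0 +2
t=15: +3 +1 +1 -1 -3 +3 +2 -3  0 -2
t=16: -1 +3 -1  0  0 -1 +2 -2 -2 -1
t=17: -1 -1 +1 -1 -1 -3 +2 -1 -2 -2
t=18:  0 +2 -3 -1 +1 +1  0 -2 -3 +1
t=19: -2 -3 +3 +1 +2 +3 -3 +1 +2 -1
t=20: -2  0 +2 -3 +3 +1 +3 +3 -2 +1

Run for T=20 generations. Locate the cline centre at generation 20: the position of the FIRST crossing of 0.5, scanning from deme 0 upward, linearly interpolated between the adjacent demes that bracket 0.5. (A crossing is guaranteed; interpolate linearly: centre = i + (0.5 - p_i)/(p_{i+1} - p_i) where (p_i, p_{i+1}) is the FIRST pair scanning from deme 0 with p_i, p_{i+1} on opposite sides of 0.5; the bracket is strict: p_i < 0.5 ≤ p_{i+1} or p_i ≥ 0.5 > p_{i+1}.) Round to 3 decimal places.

t=0: k=[32 32 0 0 0 0 0 0 0 0]
t=1: x=[32.0000 31.6800 0.3200 0.0000 0.0000 0.0000 0.0000 0.0000 0.0000 0.0000] k=[32 32 0 0 0 0 0 0 0 0]
t=2: x=[32.0000 31.6800 0.3200 0.0000 0.0000 0.0000 0.0000 0.0000 0.0000 0.0000] k=[32 32 0 0 0 0 0 0 0 0]
t=3: x=[32.0000 31.6800 0.3200 0.0000 0.0000 0.0000 0.0000 0.0000 0.0000 0.0000] k=[32 32 3 0 0 0 0 0 0 0]
t=4: x=[32.0000 31.7100 3.2600 0.0300 0.0000 0.0000 0.0000 0.0000 0.0000 0.0000] k=[32 31 2 3 0 0 0 0 0 0]
t=5: x=[31.9900 30.7200 2.3000 2.9600 0.0300 0.0000 0.0000 0.0000 0.0000 0.0000] k=[32 30 4 4 0 0 0 0 0 0]
t=6: x=[31.9800 29.7600 4.2600 3.9600 0.0400 0.0000 0.0000 0.0000 0.0000 0.0000] k=[32 27 6 6 0 0 0 0 0 0]
t=7: x=[31.9500 26.8400 6.2100 5.9400 0.0600 0.0000 0.0000 0.0000 0.0000 0.0000] k=[32 30 9 3 0 0 0 0 0 0]
t=8: x=[31.9800 29.8100 9.1500 3.0300 0.0300 0.0000 0.0000 0.0000 0.0000 0.0000] k=[29 28 11 1 0 0 0 0 0 0]
t=9: x=[28.9900 27.8400 11.0700 1.0900 0.0100 0.0000 0.0000 0.0000 0.0000 0.0000] k=[26 29 9 0 0 0 0 0 0 0]
t=10: x=[26.0300 28.7700 9.1100 0.0900 0.0000 0.0000 0.0000 0.0000 0.0000 0.0000] k=[27 30 6 2 0 0 0 0 0 0]
t=11: x=[27.0300 29.7300 6.2000 2.0200 0.0200 0.0000 0.0000 0.0000 0.0000 0.0000] k=[30 32 5 0 0 0 0 0 0 0]
t=12: x=[30.0200 31.7100 5.2200 0.0500 0.0000 0.0000 0.0000 0.0000 0.0000 0.0000] k=[31 32 8 0 0 0 0 0 0 0]
t=13: x=[31.0100 31.7500 8.1600 0.0800 0.0000 0.0000 0.0000 0.0000 0.0000 0.0000] k=[31 29 10 0 0 0 0 0 0 0]
t=14: x=[30.9800 28.8300 10.0900 0.1000 0.0000 0.0000 0.0000 0.0000 0.0000 0.0000] k=[30 31 11 1 0 0 0 0 0 0]
t=15: x=[30.0100 30.7900 11.1000 1.0900 0.0100 0.0000 0.0000 0.0000 0.0000 0.0000] k=[32 32 12 0 0 0 0 0 0 0]
t=16: x=[32.0000 31.8000 12.0800 0.1200 0.0000 0.0000 0.0000 0.0000 0.0000 0.0000] k=[32 32 11 0 0 0 0 0 0 0]
t=17: x=[32.0000 31.7900 11.1000 0.1100 0.0000 0.0000 0.0000 0.0000 0.0000 0.0000] k=[32 31 12 0 0 0 0 0 0 0]
t=18: x=[31.9900 30.8200 12.0700 0.1200 0.0000 0.0000 0.0000 0.0000 0.0000 0.0000] k=[32 32 9 0 0 0 0 0 0 0]
t=19: x=[32.0000 31.7700 9.1400 0.0900 0.0000 0.0000 0.0000 0.0000 0.0000 0.0000] k=[32 29 12 1 0 0 0 0 0 0]
t=20: x=[31.9700 28.8600 12.0600 1.1000 0.0100 0.0000 0.0000 0.0000 0.0000 0.0000] k=[30 29 14 0 3 0 0 0 0 0]

1.867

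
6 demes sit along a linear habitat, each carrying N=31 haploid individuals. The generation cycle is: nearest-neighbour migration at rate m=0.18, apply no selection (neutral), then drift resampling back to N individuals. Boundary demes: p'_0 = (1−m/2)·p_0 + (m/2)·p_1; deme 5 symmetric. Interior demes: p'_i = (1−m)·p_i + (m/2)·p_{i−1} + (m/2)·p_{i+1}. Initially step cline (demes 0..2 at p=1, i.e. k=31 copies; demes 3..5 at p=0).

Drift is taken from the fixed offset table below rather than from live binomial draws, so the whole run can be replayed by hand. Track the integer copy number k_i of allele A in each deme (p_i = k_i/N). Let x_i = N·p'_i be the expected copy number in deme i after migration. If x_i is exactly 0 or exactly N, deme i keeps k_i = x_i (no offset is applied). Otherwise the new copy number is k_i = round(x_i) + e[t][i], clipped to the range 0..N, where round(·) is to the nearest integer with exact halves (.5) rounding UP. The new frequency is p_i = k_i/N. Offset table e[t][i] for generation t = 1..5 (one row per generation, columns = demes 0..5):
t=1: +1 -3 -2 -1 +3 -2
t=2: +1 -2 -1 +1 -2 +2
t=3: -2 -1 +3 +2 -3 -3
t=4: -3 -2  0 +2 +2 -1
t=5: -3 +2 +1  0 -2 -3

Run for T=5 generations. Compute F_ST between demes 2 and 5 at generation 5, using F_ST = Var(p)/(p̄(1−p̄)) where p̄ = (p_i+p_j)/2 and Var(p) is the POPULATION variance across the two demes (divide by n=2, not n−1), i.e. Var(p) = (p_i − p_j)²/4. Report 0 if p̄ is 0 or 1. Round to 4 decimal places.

t=0: k=[31 31 31 0 0 0]
t=1: x=[31.0000 31.0000 28.2100 2.7900 0.0000 0.0000] k=[31 31 26 2 0 0]
t=2: x=[31.0000 30.5500 24.2900 3.9800 0.1800 0.0000] k=[31 29 23 5 0 0]
t=3: x=[30.8200 28.6400 21.9200 6.1700 0.4500 0.0000] k=[29 28 25 8 0 0]
t=4: x=[28.9100 27.8200 23.7400 8.8100 0.7200 0.0000] k=[26 26 24 11 3 0]
t=5: x=[26.0000 25.8200 23.0100 11.4500 3.4500 0.2700] k=[23 28 24 11 1 0]

0.6316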